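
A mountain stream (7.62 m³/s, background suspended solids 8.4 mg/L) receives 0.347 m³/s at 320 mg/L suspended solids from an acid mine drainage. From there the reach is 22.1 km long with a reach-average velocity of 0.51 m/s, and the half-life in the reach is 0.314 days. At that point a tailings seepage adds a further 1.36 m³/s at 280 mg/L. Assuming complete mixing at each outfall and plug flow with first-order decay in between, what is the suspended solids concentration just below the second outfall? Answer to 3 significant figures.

Flow-weighted average: C = (7.620·8.400 + 0.3470·320.0) / 7.967 = 175.0/7.967 = 21.97 mg/L; combined flow 7.967 m³/s.
Travel time t = 22.1·1000 / 0.51 = 43330 s = 12.04 h.
Half-life 0.314 d → k = ln 2 / 0.314 = 2.207 d⁻¹.
Decay over the reach: 21.97·exp(−kt) = 21.97·0.3305 = 7.262 mg/L.
Second outfall: C = (7.967·7.262 + 1.360·280.0)/9.327 = 47.03 mg/L.

47.0 mg/L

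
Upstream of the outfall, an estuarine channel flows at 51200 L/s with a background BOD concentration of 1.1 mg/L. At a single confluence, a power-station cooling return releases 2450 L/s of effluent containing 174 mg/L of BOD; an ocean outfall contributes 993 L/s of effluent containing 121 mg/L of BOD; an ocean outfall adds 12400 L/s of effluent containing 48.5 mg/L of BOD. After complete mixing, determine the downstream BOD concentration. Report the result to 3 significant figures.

18.0 mg/L

Mass balance: C = (51200·1.100 + 2450·174.0 + 993.0·121.0 + 12400·48.50) / 67040 = 1204000/67040 = 17.96 mg/L.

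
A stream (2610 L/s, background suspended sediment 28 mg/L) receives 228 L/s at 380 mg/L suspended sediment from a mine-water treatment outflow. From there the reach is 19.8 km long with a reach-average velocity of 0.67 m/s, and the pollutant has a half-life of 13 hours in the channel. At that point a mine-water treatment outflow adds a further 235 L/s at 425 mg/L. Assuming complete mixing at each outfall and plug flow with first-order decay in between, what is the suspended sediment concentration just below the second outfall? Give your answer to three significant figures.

66.1 mg/L

Conservation of mass: C = (2610·28.00 + 228.0·380.0) / 2838 = 159700/2838 = 56.28 mg/L; combined flow 2838 L/s.
Travel time t = 19.8·1000 / 0.67 = 29550 s = 8.209 h.
Half-life 13 h → k = ln 2 / 13 = 0.05332 h⁻¹ = 1.280 d⁻¹.
Decay over the reach: 56.28·exp(−kt) = 56.28·0.6455 = 36.33 mg/L.
Second outfall: C = (2838·36.33 + 235.0·425.0)/3073 = 66.05 mg/L.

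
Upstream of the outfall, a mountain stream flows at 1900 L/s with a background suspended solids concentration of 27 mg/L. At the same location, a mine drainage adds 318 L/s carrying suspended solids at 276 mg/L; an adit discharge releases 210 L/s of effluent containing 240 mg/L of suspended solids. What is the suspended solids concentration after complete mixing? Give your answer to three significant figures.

78.0 mg/L

Conservation of mass: C = (1900·27.00 + 318.0·276.0 + 210.0·240.0) / 2428 = 189500/2428 = 78.03 mg/L.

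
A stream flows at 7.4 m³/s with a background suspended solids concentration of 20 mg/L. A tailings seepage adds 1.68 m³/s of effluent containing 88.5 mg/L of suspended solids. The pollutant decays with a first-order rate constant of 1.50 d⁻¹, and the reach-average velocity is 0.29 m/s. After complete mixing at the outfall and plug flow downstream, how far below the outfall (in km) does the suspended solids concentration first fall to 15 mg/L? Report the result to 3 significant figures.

Flow-weighted average: C = (7.400·20.00 + 1.680·88.50) / 9.080 = 296.7/9.080 = 32.67 mg/L.
Set 32.67·exp(−k·t) = 15 → t = ln(32.67/15)/k = 44840 s = 12.46 h.
Distance = v·t = 0.29·44840 = 13000 m = 13.00 km.

13.0 km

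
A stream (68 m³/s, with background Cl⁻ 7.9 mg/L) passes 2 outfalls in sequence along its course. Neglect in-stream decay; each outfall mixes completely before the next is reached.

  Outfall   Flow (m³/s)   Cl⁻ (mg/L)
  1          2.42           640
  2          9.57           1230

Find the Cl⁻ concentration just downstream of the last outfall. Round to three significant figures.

173 mg/L

Outfall 1: combined Q = 70.42 m³/s; C = (68.00·7.900 + 2.420·640.0)/70.42 = 29.62 mg/L.
Outfall 2: combined Q = 79.99 m³/s; C = (70.42·29.62 + 9.570·1230)/79.99 = 173.2 mg/L.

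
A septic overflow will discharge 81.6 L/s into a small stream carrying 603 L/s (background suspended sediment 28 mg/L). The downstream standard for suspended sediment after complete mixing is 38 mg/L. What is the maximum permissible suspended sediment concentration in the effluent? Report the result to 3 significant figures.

At the limit, (Qr·Cr + Qe·Cₑ)/(Qr + Qe) = 38:
Cₑ = (684.6·38 − 603.0·28.00) / 81.60 = 111.9 mg/L.

112 mg/L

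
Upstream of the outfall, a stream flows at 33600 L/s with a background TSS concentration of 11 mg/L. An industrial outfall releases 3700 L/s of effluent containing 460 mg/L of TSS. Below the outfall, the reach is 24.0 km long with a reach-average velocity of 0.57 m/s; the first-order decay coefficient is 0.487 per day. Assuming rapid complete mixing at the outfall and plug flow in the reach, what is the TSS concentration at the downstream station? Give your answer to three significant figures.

43.8 mg/L

Conservation of mass: C = (33600·11.00 + 3700·460.0) / 37300 = 2072000/37300 = 55.54 mg/L.
Travel time t = 24.0·1000 / 0.57 = 42110 s = 11.70 h.
First-order decay: C = 55.54·exp(−k·t) = 55.54·0.7887 = 43.81 mg/L.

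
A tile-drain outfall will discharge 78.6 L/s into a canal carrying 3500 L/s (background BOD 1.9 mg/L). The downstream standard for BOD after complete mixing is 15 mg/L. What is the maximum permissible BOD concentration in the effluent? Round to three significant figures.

At the limit, (Qr·Cr + Qe·Cₑ)/(Qr + Qe) = 15:
Cₑ = (3579·15 − 3500·1.900) / 78.60 = 598.3 mg/L.

598 mg/L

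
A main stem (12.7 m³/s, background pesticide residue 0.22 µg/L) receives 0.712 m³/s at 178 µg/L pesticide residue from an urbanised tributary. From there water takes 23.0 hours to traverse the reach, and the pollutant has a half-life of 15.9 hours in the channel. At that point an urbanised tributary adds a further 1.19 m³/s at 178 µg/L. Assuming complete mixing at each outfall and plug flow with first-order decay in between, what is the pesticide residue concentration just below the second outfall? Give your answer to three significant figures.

17.8 µg/L

After mixing, C = (12.70·0.2200 + 0.7120·178.0) / 13.41 = 129.5/13.41 = 9.658 µg/L; combined flow 13.41 m³/s.
Half-life 15.9 h → k = ln 2 / 15.9 = 0.04359 h⁻¹ = 1.046 d⁻¹.
First-order decay: C = 9.658·exp(−k·t) = 9.658·0.3669 = 3.543 µg/L.
Second outfall: C = (13.41·3.543 + 1.190·178.0)/14.60 = 17.76 µg/L.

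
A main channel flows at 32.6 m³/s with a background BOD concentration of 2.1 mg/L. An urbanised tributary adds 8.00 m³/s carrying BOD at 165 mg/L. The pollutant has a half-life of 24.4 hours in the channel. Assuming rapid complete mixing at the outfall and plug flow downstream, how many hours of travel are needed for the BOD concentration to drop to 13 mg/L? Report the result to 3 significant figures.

34.0 h

Conservation of mass: C = (32.60·2.100 + 8.000·165.0) / 40.60 = 1388/40.60 = 34.20 mg/L.
Half-life 24.4 h → k = ln 2 / 24.4 = 0.02841 h⁻¹ = 0.6818 d⁻¹.
34.20·exp(−k·t) = 13 → t = ln(34.20/13)/k = 122600 s = 34.05 h.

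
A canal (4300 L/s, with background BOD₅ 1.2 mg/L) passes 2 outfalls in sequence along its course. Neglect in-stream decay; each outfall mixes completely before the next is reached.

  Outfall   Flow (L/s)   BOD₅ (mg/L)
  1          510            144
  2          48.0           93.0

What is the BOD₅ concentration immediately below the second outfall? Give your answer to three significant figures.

17.1 mg/L

After outfall 1: Q = 4300 + 510.0 = 4810 L/s; C = (4300·1.200 + 510.0·144.0)/4810 = 16.34 mg/L.
After outfall 2: Q = 4810 + 48.00 = 4858 L/s; C = (4810·16.34 + 48.00·93.00)/4858 = 17.10 mg/L.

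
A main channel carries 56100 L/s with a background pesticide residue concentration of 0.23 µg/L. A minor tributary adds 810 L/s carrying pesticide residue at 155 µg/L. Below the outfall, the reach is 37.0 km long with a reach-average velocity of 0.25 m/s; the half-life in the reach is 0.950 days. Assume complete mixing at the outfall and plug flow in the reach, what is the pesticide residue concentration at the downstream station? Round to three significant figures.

0.697 µg/L

After mixing, C = (56100·0.2300 + 810.0·155.0) / 56910 = 138500/56910 = 2.433 µg/L.
Travel time t = 37.0·1000 / 0.25 = 148000 s = 41.11 h.
Half-life 0.950 d → k = ln 2 / 0.950 = 0.7296 d⁻¹.
After decay, C = 2.433 × e^(−kt) = 2.433 × 0.2866 = 0.6971 µg/L.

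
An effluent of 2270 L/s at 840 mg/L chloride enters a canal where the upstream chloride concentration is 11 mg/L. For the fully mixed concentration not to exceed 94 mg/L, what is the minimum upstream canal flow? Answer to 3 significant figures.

20400 L/s

Set C_mix = 94: (Q·11.00 + 2270·840.0) / (Q + 2270) = 94
→ Q = 2270·(840.0 − 94)/(94 − 11.00) = 20400 L/s.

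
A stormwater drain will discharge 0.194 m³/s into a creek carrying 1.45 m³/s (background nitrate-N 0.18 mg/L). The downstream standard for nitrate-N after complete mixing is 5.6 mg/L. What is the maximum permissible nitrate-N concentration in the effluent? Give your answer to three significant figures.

46.1 mg/L

At the limit, (Qr·Cr + Qe·Cₑ)/(Qr + Qe) = 5.6:
Cₑ = (1.644·5.6 − 1.450·0.1800) / 0.1940 = 46.11 mg/L.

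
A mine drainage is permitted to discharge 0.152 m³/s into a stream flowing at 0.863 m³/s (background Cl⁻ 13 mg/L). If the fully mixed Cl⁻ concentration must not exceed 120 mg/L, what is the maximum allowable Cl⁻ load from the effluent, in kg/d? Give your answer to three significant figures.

Mass balance at the limit: 0.8630·13.00 + 0.1520·Cₑ = 1.015·120 → Cₑ = 727.5 mg/L.
Load = 0.1520 m³/s × 727.5 g/m³ × 86 400 s/d = 9554 kg/d.

9550 kg/d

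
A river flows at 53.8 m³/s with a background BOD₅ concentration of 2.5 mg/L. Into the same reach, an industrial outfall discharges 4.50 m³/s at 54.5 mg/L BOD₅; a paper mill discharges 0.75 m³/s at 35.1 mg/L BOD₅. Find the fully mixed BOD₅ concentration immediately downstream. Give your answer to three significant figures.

6.88 mg/L

Mass balance: C = (53.80·2.500 + 4.500·54.50 + 0.7500·35.10) / 59.05 = 406.1/59.05 = 6.877 mg/L.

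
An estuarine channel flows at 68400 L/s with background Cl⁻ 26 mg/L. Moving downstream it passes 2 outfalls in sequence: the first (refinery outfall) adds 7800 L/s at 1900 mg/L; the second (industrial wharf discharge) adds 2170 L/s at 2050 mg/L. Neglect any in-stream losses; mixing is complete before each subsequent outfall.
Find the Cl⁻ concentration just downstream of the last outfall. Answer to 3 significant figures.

269 mg/L

Below outfall 1: Q → 76200 L/s, C = (68400·26.00 + 7800·1900)/76200 = 217.8 mg/L.
Below outfall 2: Q → 78370 L/s, C = (76200·217.8 + 2170·2050)/78370 = 268.6 mg/L.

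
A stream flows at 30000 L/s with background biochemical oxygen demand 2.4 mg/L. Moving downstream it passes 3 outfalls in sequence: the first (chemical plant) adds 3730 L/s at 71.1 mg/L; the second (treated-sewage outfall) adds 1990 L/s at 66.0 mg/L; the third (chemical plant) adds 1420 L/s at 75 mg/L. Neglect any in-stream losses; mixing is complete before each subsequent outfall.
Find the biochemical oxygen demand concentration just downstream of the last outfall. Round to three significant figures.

Below outfall 1: Q → 33730 L/s, C = (30000·2.400 + 3730·71.10)/33730 = 9.997 mg/L.
Below outfall 2: Q → 35720 L/s, C = (33730·9.997 + 1990·66.00)/35720 = 13.12 mg/L.
Below outfall 3: Q → 37140 L/s, C = (35720·13.12 + 1420·75.00)/37140 = 15.48 mg/L.

15.5 mg/L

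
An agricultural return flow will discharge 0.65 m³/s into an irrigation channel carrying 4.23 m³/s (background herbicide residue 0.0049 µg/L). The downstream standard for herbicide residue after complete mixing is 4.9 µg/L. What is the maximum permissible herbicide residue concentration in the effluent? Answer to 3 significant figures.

At the limit, (Qr·Cr + Qe·Cₑ)/(Qr + Qe) = 4.9:
Cₑ = (4.880·4.9 − 4.230·0.004900) / 0.6500 = 36.76 µg/L.

36.8 µg/L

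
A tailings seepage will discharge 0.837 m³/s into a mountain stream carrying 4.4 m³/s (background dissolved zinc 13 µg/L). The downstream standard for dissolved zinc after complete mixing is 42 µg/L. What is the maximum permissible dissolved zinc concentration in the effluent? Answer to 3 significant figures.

194 µg/L

At the limit, (Qr·Cr + Qe·Cₑ)/(Qr + Qe) = 42:
Cₑ = (5.237·42 − 4.400·13.00) / 0.8370 = 194.4 µg/L.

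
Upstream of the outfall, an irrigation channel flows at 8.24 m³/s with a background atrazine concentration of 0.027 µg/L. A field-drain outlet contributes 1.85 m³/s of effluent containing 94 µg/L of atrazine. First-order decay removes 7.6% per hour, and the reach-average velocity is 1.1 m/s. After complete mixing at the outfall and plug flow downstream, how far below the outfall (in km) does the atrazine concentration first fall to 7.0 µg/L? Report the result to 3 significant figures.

Mass balance: C = (8.240·0.02700 + 1.850·94.00) / 10.09 = 174.1/10.09 = 17.26 µg/L.
7.6%/h lost → k = −ln(1 − 0.076) = 0.07904 h⁻¹.
Set 17.26·exp(−k·t) = 7.0 → t = ln(17.26/7.0)/k = 41100 s = 11.42 h.
Distance = v·t = 1.1·41100 = 45200 m = 45.20 km.

45.2 km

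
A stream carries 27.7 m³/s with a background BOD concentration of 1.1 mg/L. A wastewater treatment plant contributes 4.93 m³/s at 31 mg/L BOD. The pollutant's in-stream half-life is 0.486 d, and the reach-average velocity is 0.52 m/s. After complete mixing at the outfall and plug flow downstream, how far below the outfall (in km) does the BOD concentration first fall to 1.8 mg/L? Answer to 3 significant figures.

35.9 km

Mixed concentration C = ΣQC/ΣQ = (27.70·1.100 + 4.930·31.00) / 32.63 = 183.3/32.63 = 5.618 mg/L.
Half-life 0.486 d → k = ln 2 / 0.486 = 1.426 d⁻¹.
Set 5.618·exp(−k·t) = 1.8 → t = ln(5.618/1.8)/k = 68950 s = 19.15 h.
Distance = v·t = 0.52·68950 = 35850 m = 35.85 km.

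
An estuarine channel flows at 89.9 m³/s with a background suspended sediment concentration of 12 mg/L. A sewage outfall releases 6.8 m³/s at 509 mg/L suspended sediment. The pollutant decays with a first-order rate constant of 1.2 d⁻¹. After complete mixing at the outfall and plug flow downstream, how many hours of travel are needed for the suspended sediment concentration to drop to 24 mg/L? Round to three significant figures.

After mixing, C = (89.90·12.00 + 6.800·509.0) / 96.70 = 4540/96.70 = 46.95 mg/L.
46.95·exp(−k·t) = 24 → t = ln(46.95/24)/k = 48310 s = 13.42 h.

13.4 h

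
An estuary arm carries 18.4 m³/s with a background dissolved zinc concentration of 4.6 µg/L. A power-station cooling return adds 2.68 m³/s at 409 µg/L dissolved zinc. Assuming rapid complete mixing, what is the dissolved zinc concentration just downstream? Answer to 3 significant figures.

Mass balance: C = (18.40·4.600 + 2.680·409.0) / 21.08 = 1181/21.08 = 56.01 µg/L.

56.0 µg/L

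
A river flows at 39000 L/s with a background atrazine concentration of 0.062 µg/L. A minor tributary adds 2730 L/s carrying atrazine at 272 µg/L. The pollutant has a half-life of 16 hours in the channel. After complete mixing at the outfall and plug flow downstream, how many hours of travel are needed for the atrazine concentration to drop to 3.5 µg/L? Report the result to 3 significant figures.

Mass balance: C = (39000·0.06200 + 2730·272.0) / 41730 = 745000/41730 = 17.85 µg/L.
Half-life 16 h → k = ln 2 / 16 = 0.04332 h⁻¹ = 1.040 d⁻¹.
17.85·exp(−k·t) = 3.5 → t = ln(17.85/3.5)/k = 135400 s = 37.61 h.

37.6 h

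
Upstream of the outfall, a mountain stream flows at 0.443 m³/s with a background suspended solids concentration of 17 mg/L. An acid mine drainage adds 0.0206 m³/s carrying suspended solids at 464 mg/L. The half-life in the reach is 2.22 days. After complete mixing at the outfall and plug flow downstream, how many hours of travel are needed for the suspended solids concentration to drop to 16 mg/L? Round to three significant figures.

64.2 h

Mixed concentration C = ΣQC/ΣQ = (0.4430·17.00 + 0.02060·464.0) / 0.4636 = 17.09/0.4636 = 36.86 mg/L.
Half-life 2.22 d → k = ln 2 / 2.22 = 0.3122 d⁻¹.
36.86·exp(−k·t) = 16 → t = ln(36.86/16)/k = 231000 s = 64.15 h.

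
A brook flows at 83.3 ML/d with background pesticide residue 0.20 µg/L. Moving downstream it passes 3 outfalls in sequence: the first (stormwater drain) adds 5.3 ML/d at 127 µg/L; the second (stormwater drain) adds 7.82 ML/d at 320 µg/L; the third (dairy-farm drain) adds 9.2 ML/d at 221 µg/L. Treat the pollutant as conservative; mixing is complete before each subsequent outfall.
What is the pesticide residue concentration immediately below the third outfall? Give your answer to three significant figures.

49.5 µg/L

Below outfall 1: Q → 88.60 ML/d, C = (83.30·0.2000 + 5.300·127.0)/88.60 = 7.785 µg/L.
Below outfall 2: Q → 96.42 ML/d, C = (88.60·7.785 + 7.820·320.0)/96.42 = 33.11 µg/L.
Below outfall 3: Q → 105.6 ML/d, C = (96.42·33.11 + 9.200·221.0)/105.6 = 49.47 µg/L.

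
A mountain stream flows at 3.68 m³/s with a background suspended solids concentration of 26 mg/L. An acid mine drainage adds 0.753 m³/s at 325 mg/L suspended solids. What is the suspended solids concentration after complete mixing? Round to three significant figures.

After mixing, C = (3.680·26.00 + 0.7530·325.0) / 4.433 = 340.4/4.433 = 76.79 mg/L.

76.8 mg/L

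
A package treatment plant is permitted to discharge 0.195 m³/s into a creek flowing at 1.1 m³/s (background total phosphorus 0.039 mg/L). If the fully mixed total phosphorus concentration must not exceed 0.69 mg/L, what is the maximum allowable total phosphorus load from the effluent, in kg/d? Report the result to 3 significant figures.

Mass balance at the limit: 1.100·0.03900 + 0.1950·Cₑ = 1.295·0.69 → Cₑ = 4.362 mg/L.
Load = 0.1950 m³/s × 4.362 g/m³ × 86 400 s/d = 73.50 kg/d.

73.5 kg/d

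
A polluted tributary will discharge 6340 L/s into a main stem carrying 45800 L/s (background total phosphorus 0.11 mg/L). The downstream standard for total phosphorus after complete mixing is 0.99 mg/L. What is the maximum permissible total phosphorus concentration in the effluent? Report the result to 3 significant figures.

At the limit, (Qr·Cr + Qe·Cₑ)/(Qr + Qe) = 0.99:
Cₑ = (52140·0.99 − 45800·0.1100) / 6340 = 7.347 mg/L.

7.35 mg/L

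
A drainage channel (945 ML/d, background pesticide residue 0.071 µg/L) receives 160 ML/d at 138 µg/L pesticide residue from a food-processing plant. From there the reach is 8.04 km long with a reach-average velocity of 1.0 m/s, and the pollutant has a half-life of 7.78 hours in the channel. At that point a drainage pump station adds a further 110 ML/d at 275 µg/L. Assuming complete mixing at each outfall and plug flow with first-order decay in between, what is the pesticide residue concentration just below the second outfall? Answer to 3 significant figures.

39.8 µg/L

Mixed concentration C = ΣQC/ΣQ = (945.0·0.07100 + 160.0·138.0) / 1105 = 22150/1105 = 20.04 µg/L; combined flow 1105 ML/d.
Travel time t = 8.04·1000 / 1.0 = 8040 s = 2.233 h.
Half-life 7.78 h → k = ln 2 / 7.78 = 0.08909 h⁻¹ = 2.138 d⁻¹.
After decay, C = 20.04 × e^(−kt) = 20.04 × 0.8196 = 16.43 µg/L.
At the second outfall, C = (1105·16.43 + 110.0·275.0) / (1105 + 110.0) = 39.84 µg/L.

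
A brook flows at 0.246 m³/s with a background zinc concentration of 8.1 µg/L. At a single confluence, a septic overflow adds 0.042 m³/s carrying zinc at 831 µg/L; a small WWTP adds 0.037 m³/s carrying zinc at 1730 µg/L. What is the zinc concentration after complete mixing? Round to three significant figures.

Mixed concentration C = ΣQC/ΣQ = (0.2460·8.100 + 0.04200·831.0 + 0.03700·1730) / 0.3250 = 100.9/0.3250 = 310.5 µg/L.

310 µg/L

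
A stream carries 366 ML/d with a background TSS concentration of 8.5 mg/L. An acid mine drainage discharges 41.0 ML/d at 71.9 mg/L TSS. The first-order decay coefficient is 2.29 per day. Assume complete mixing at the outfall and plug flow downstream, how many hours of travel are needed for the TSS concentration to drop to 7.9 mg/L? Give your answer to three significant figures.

Mixed concentration C = ΣQC/ΣQ = (366.0·8.500 + 41.00·71.90) / 407.0 = 6059/407.0 = 14.89 mg/L.
14.89·exp(−k·t) = 7.9 → t = ln(14.89/7.9)/k = 23910 s = 6.640 h.

6.64 h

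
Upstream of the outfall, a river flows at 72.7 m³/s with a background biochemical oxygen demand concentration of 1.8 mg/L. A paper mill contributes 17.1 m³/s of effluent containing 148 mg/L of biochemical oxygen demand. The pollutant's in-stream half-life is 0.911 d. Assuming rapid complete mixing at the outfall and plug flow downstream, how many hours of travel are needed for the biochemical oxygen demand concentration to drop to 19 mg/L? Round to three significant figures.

14.0 h

After mixing, C = (72.70·1.800 + 17.10·148.0) / 89.80 = 2662/89.80 = 29.64 mg/L.
Half-life 0.911 d → k = ln 2 / 0.911 = 0.7609 d⁻¹.
29.64·exp(−k·t) = 19 → t = ln(29.64/19)/k = 50500 s = 14.03 h.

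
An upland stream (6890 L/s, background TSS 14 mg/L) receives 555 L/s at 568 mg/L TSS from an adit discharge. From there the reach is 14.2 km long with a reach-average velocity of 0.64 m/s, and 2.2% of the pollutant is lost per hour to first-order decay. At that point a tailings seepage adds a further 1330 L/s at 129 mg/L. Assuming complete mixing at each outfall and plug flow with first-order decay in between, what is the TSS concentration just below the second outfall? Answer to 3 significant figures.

Conservation of mass: C = (6890·14.00 + 555.0·568.0) / 7445 = 411700/7445 = 55.30 mg/L; combined flow 7445 L/s.
Travel time t = 14.2·1000 / 0.64 = 22190 s = 6.163 h.
2.2%/h lost → k = −ln(1 − 0.022) = 0.02225 h⁻¹.
Decay over the reach: 55.30·exp(−kt) = 55.30·0.8719 = 48.21 mg/L.
At the second outfall, C = (7445·48.21 + 1330·129.0) / (7445 + 1330) = 60.46 mg/L.

60.5 mg/L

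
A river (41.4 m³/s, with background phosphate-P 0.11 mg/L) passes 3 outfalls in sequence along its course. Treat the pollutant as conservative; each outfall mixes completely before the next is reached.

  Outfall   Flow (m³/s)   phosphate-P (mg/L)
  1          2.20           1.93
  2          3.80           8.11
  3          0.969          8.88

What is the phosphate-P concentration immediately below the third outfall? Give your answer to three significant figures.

Below outfall 1: Q → 43.60 m³/s, C = (41.40·0.1100 + 2.200·1.930)/43.60 = 0.2018 mg/L.
Below outfall 2: Q → 47.40 m³/s, C = (43.60·0.2018 + 3.800·8.110)/47.40 = 0.8358 mg/L.
Below outfall 3: Q → 48.37 m³/s, C = (47.40·0.8358 + 0.9690·8.880)/48.37 = 0.9970 mg/L.

0.997 mg/L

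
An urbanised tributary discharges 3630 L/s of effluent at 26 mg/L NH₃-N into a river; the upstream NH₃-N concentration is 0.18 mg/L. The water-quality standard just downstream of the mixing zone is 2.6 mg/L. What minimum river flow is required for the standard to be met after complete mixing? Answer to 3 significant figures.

35100 L/s

Set C_mix = 2.6: (Q·0.1800 + 3630·26.00) / (Q + 3630) = 2.6
→ Q = 3630·(26.00 − 2.6)/(2.6 − 0.1800) = 35100 L/s.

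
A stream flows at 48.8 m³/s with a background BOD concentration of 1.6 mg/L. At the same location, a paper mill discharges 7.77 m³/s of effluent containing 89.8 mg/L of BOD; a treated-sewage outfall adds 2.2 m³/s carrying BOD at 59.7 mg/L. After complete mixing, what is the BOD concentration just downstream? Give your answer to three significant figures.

Conservation of mass: C = (48.80·1.600 + 7.770·89.80 + 2.200·59.70) / 58.77 = 907.2/58.77 = 15.44 mg/L.

15.4 mg/L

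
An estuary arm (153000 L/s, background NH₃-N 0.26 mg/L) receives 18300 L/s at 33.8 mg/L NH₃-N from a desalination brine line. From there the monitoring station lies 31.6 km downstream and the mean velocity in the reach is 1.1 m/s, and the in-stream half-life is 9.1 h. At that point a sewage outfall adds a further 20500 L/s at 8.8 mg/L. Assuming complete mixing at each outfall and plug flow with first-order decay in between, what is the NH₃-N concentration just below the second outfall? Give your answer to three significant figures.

2.81 mg/L

Mass balance: C = (153000·0.2600 + 18300·33.80) / 171300 = 658300/171300 = 3.843 mg/L; combined flow 171300 L/s.
Travel time t = 31.6·1000 / 1.1 = 28730 s = 7.980 h.
Half-life 9.1 h → k = ln 2 / 9.1 = 0.07617 h⁻¹ = 1.828 d⁻¹.
Applying C = C₀e^(−kt): 3.843 × 0.5445 = 2.093 mg/L.
Second outfall: C = (171300·2.093 + 20500·8.800)/191800 = 2.810 mg/L.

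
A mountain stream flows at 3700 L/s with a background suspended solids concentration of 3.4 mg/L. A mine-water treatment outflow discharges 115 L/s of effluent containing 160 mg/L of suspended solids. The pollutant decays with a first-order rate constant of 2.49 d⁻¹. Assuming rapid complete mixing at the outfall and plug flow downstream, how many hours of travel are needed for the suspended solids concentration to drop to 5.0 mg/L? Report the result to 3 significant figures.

4.67 h

Flow-weighted average: C = (3700·3.400 + 115.0·160.0) / 3815 = 30980/3815 = 8.121 mg/L.
8.121·exp(−k·t) = 5.0 → t = ln(8.121/5.0)/k = 16830 s = 4.674 h.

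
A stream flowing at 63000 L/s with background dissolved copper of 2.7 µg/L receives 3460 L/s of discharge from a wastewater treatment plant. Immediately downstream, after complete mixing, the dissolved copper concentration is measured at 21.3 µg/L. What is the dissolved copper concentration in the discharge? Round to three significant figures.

360 µg/L

Mass balance: 63000·2.700 + 3460·Cₑ = 66460·21.30
→ Cₑ = (66460·21.30 − 63000·2.700) / 3460 = 360.0 µg/L.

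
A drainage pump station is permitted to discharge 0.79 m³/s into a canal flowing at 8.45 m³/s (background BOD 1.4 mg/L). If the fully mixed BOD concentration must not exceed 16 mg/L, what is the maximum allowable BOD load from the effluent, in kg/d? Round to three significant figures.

Mass balance at the limit: 8.450·1.400 + 0.7900·Cₑ = 9.240·16 → Cₑ = 172.2 mg/L.
Load = 0.7900 m³/s × 172.2 g/m³ × 86 400 s/d = 11750 kg/d.

11800 kg/d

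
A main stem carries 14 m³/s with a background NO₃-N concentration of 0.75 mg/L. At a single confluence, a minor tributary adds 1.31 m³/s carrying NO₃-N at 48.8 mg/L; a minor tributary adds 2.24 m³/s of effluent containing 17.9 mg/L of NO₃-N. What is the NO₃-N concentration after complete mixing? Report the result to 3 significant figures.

6.53 mg/L

Mixed concentration C = ΣQC/ΣQ = (14.00·0.7500 + 1.310·48.80 + 2.240·17.90) / 17.55 = 114.5/17.55 = 6.526 mg/L.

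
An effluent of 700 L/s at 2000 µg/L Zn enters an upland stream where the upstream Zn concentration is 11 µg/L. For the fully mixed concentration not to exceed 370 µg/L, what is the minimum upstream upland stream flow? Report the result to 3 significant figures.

Set C_mix = 370: (Q·11.00 + 700.0·2000) / (Q + 700.0) = 370
→ Q = 700.0·(2000 − 370)/(370 − 11.00) = 3178 L/s.

3180 L/s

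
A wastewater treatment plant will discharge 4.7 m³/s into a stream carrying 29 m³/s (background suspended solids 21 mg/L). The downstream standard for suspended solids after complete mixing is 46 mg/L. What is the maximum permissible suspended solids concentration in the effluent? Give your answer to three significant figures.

At the limit, (Qr·Cr + Qe·Cₑ)/(Qr + Qe) = 46:
Cₑ = (33.70·46 − 29.00·21.00) / 4.700 = 200.3 mg/L.

200 mg/L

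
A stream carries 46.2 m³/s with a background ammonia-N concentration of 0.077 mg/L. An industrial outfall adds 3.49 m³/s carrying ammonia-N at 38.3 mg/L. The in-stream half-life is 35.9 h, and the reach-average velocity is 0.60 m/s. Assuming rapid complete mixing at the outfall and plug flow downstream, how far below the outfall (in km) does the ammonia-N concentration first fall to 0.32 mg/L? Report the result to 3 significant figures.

Mass balance: C = (46.20·0.07700 + 3.490·38.30) / 49.69 = 137.2/49.69 = 2.762 mg/L.
Half-life 35.9 h → k = ln 2 / 35.9 = 0.01931 h⁻¹ = 0.4634 d⁻¹.
Set 2.762·exp(−k·t) = 0.32 → t = ln(2.762/0.32)/k = 401900 s = 111.6 h.
Distance = v·t = 0.60·401900 = 241100 m = 241.1 km.

241 km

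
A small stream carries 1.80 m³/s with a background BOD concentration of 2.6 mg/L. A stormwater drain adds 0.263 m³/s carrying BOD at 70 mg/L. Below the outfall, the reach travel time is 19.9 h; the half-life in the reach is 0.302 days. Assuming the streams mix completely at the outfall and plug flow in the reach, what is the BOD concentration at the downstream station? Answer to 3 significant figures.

Conservation of mass: C = (1.800·2.600 + 0.2630·70.00) / 2.063 = 23.09/2.063 = 11.19 mg/L.
Half-life 0.302 d → k = ln 2 / 0.302 = 2.295 d⁻¹.
Decay over the reach: 11.19·exp(−kt) = 11.19·0.1491 = 1.669 mg/L.

1.67 mg/L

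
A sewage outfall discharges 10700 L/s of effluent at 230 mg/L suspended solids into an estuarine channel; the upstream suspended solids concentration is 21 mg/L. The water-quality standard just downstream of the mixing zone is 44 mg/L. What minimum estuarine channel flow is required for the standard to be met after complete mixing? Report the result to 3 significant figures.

Set C_mix = 44: (Q·21.00 + 10700·230.0) / (Q + 10700) = 44
→ Q = 10700·(230.0 − 44)/(44 − 21.00) = 86530 L/s.

86500 L/s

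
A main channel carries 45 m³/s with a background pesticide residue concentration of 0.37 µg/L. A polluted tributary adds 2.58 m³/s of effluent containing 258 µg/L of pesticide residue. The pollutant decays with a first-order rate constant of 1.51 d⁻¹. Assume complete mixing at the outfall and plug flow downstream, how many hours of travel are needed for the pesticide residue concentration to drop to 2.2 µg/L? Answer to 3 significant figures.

29.8 h

Flow-weighted average: C = (45.00·0.3700 + 2.580·258.0) / 47.58 = 682.3/47.58 = 14.34 µg/L.
14.34·exp(−k·t) = 2.2 → t = ln(14.34/2.2)/k = 107300 s = 29.79 h.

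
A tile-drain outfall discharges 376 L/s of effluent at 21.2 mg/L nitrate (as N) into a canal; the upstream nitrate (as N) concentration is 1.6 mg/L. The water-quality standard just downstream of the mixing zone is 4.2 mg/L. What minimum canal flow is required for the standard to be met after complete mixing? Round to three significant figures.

2460 L/s

Set C_mix = 4.2: (Q·1.600 + 376.0·21.20) / (Q + 376.0) = 4.2
→ Q = 376.0·(21.20 − 4.2)/(4.2 − 1.600) = 2458 L/s.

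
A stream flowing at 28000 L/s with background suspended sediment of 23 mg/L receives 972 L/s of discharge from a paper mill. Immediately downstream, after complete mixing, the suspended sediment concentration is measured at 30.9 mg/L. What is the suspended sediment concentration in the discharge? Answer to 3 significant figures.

Mass balance: 28000·23.00 + 972.0·Cₑ = 28970·30.90
→ Cₑ = (28970·30.90 − 28000·23.00) / 972.0 = 258.5 mg/L.

258 mg/L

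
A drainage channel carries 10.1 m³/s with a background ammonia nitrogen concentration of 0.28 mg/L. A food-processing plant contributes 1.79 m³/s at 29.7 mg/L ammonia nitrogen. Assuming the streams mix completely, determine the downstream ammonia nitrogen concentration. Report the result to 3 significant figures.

After mixing, C = (10.10·0.2800 + 1.790·29.70) / 11.89 = 55.99/11.89 = 4.709 mg/L.

4.71 mg/L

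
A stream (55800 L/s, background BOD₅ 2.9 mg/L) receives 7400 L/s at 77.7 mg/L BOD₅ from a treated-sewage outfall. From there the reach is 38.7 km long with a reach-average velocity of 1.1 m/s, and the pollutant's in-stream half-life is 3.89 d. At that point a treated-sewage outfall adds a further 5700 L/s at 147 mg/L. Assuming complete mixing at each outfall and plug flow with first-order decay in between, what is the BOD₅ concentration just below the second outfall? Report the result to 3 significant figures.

Conservation of mass: C = (55800·2.900 + 7400·77.70) / 63200 = 736800/63200 = 11.66 mg/L; combined flow 63200 L/s.
Travel time t = 38.7·1000 / 1.1 = 35180 s = 9.773 h.
Half-life 3.89 d → k = ln 2 / 3.89 = 0.1782 d⁻¹.
After decay, C = 11.66 × e^(−kt) = 11.66 × 0.9300 = 10.84 mg/L.
At the second outfall, C = (63200·10.84 + 5700·147.0) / (63200 + 5700) = 22.11 mg/L.

22.1 mg/L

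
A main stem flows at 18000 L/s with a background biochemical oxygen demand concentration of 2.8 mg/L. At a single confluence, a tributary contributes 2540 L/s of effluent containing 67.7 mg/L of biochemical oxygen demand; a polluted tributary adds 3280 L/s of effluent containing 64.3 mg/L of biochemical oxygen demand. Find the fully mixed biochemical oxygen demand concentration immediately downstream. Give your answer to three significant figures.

18.2 mg/L

Mass balance: C = (18000·2.800 + 2540·67.70 + 3280·64.30) / 23820 = 433300/23820 = 18.19 mg/L.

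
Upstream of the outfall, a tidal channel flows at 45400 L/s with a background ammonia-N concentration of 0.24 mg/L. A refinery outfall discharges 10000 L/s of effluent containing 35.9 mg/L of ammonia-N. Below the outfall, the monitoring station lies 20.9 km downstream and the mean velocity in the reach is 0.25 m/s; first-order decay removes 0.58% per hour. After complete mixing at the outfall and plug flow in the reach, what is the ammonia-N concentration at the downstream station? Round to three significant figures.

Conservation of mass: C = (45400·0.2400 + 10000·35.90) / 55400 = 369900/55400 = 6.677 mg/L.
Travel time t = 20.9·1000 / 0.25 = 83600 s = 23.22 h.
0.58%/h lost → k = −ln(1 − 0.0058) = 0.005817 h⁻¹.
First-order decay: C = 6.677·exp(−k·t) = 6.677·0.8736 = 5.833 mg/L.

5.83 mg/L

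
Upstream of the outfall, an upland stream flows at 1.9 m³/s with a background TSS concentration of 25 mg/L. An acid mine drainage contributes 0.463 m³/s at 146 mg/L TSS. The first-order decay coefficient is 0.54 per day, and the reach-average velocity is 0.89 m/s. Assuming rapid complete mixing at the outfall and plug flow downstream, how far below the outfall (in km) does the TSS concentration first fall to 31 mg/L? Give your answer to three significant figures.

Flow-weighted average: C = (1.900·25.00 + 0.4630·146.0) / 2.363 = 115.1/2.363 = 48.71 mg/L.
Set 48.71·exp(−k·t) = 31 → t = ln(48.71/31)/k = 72300 s = 20.08 h.
Distance = v·t = 0.89·72300 = 64350 m = 64.35 km.

64.3 km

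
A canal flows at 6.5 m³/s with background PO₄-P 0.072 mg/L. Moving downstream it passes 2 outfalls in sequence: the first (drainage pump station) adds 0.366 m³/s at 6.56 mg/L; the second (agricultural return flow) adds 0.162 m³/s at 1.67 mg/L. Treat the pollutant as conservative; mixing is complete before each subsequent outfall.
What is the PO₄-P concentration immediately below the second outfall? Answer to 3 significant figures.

0.447 mg/L

Outfall 1: combined Q = 6.866 m³/s; C = (6.500·0.07200 + 0.3660·6.560)/6.866 = 0.4179 mg/L.
Outfall 2: combined Q = 7.028 m³/s; C = (6.866·0.4179 + 0.1620·1.670)/7.028 = 0.4467 mg/L.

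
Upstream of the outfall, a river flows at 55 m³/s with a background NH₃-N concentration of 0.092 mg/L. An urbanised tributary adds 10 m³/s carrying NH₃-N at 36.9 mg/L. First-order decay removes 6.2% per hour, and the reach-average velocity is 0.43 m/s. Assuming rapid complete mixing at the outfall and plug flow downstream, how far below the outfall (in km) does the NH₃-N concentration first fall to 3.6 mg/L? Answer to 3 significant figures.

11.3 km

Mass balance: C = (55.00·0.09200 + 10.00·36.90) / 65.00 = 374.1/65.00 = 5.755 mg/L.
6.2%/h lost → k = −ln(1 − 0.062) = 0.06401 h⁻¹.
Set 5.755·exp(−k·t) = 3.6 → t = ln(5.755/3.6)/k = 26380 s = 7.329 h.
Distance = v·t = 0.43·26380 = 11350 m = 11.35 km.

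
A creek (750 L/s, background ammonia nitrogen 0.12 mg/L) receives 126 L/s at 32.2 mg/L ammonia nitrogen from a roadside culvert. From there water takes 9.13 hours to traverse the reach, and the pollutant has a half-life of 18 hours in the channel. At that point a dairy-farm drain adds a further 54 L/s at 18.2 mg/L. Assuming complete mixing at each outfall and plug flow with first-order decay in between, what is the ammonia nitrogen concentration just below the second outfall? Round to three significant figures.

Conservation of mass: C = (750.0·0.1200 + 126.0·32.20) / 876.0 = 4147/876.0 = 4.734 mg/L; combined flow 876.0 L/s.
Half-life 18 h → k = ln 2 / 18 = 0.03851 h⁻¹ = 0.9242 d⁻¹.
After decay, C = 4.734 × e^(−kt) = 4.734 × 0.7036 = 3.331 mg/L.
Second outfall: C = (876.0·3.331 + 54.00·18.20)/930.0 = 4.194 mg/L.

4.19 mg/L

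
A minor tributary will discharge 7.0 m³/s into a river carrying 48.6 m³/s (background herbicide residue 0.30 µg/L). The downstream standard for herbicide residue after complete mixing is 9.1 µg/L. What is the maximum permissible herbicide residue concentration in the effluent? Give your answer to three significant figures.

70.2 µg/L

At the limit, (Qr·Cr + Qe·Cₑ)/(Qr + Qe) = 9.1:
Cₑ = (55.60·9.1 − 48.60·0.3000) / 7.000 = 70.20 µg/L.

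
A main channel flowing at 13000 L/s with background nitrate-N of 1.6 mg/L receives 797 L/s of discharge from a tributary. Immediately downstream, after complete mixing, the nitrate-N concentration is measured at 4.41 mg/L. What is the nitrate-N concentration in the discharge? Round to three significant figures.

50.2 mg/L

Mass balance: 13000·1.600 + 797.0·Cₑ = 13800·4.410
→ Cₑ = (13800·4.410 − 13000·1.600) / 797.0 = 50.24 mg/L.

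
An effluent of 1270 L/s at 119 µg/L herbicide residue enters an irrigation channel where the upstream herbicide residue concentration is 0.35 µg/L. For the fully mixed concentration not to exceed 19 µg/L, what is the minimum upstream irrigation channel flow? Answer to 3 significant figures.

6810 L/s

Set C_mix = 19: (Q·0.3500 + 1270·119.0) / (Q + 1270) = 19
→ Q = 1270·(119.0 − 19)/(19 − 0.3500) = 6810 L/s.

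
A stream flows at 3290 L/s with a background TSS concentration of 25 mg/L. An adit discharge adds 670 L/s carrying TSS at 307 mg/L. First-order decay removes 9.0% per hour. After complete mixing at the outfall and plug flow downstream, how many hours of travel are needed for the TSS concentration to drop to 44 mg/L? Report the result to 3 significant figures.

5.33 h

After mixing, C = (3290·25.00 + 670.0·307.0) / 3960 = 287900/3960 = 72.71 mg/L.
9.0%/h lost → k = −ln(1 − 0.09) = 0.09431 h⁻¹.
72.71·exp(−k·t) = 44 → t = ln(72.71/44)/k = 19170 s = 5.326 h.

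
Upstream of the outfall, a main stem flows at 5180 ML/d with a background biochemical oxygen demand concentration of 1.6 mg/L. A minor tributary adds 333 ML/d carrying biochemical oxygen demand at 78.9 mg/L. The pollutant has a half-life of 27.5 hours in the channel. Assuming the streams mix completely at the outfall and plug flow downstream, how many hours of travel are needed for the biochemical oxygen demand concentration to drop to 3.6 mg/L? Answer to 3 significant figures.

Flow-weighted average: C = (5180·1.600 + 333.0·78.90) / 5513 = 34560/5513 = 6.269 mg/L.
Half-life 27.5 h → k = ln 2 / 27.5 = 0.02521 h⁻¹ = 0.6049 d⁻¹.
6.269·exp(−k·t) = 3.6 → t = ln(6.269/3.6)/k = 79230 s = 22.01 h.

22.0 h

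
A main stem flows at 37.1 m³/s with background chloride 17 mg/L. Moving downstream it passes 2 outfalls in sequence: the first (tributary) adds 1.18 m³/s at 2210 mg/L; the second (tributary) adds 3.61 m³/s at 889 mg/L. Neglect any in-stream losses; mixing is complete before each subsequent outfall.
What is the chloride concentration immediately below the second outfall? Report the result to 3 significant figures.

154 mg/L

Below outfall 1: Q → 38.28 m³/s, C = (37.10·17.00 + 1.180·2210)/38.28 = 84.60 mg/L.
Below outfall 2: Q → 41.89 m³/s, C = (38.28·84.60 + 3.610·889.0)/41.89 = 153.9 mg/L.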